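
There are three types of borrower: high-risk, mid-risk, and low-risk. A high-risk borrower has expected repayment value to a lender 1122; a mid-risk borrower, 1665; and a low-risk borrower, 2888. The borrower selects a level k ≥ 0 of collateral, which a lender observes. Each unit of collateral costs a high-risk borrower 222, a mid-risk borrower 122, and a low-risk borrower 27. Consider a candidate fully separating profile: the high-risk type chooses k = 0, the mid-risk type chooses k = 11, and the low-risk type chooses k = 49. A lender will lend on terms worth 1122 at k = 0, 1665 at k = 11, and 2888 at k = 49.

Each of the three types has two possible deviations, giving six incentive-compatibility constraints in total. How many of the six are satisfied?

5

High-risk (own payoff 1122): to k=11 gives 1665 − 222×11 = -777 → no gain ✓; to k=49 gives 2888 − 222×49 = -7990 → no gain ✓.
Low-risk (own payoff 2888 − 27×49 = 1565): to k=0 gives 1122 → no gain ✓; to k=11 gives 1665 − 27×11 = 1368 → no gain ✓.
Mid-risk (own payoff 1665 − 122×11 = 323): to k=0 gives 1122 → profitable ✗; to k=49 gives 2888 − 122×49 = -3090 → no gain ✓.
5 of the 6 constraints hold; not an equilibrium.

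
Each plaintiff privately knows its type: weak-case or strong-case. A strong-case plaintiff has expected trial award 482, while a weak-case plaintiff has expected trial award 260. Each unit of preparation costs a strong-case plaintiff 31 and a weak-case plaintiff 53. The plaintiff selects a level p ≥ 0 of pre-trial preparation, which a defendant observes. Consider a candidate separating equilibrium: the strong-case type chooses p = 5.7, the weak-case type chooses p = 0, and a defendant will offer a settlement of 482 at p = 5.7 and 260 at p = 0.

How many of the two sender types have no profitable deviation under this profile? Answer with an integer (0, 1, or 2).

2

Strong-case type: signal → 482 − 31 × 5.7 = 305.3; deviate to 0 → 260. IC holds (305.3 ≥ 260).
Weak-case type: stay at 0 → 260; mimic → 482 − 53 × 5.7 = 179.9. IC holds (260 ≥ 179.9).
2 of 2 constraints hold, so this is a separating equilibrium.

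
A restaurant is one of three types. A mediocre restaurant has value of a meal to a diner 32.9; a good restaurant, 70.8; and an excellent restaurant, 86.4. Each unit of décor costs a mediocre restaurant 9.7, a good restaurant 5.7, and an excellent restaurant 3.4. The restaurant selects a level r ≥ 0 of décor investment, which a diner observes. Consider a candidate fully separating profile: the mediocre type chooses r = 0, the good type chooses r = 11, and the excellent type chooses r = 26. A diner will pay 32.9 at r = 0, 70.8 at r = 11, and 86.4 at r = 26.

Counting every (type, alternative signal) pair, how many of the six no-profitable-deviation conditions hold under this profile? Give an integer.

3

Excellent (own payoff 86.4 − 3.4×26 = -2): to r=0 gives 32.9 → profitable ✗; to r=11 gives 70.8 − 3.4×11 = 33.4 → profitable ✗.
Mediocre (own payoff 32.9): to r=11 gives 70.8 − 9.7×11 = -35.9 → no gain ✓; to r=26 gives 86.4 − 9.7×26 = -165.8 → no gain ✓.
Good (own payoff 70.8 − 5.7×11 = 8.1): to r=0 gives 32.9 → profitable ✗; to r=26 gives 86.4 − 5.7×26 = -61.8 → no gain ✓.
3 of the 6 constraints hold; not an equilibrium.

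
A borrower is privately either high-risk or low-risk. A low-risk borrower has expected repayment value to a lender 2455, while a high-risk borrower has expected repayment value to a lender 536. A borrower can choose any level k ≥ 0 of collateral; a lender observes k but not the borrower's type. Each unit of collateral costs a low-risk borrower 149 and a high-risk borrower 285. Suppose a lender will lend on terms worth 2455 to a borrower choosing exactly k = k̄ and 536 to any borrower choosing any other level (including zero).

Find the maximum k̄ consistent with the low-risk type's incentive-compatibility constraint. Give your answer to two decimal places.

12.88

Choosing k̄ yields the low-risk type 2455 − 149·k̄; choosing zero yields 536.
The low-risk type is indifferent at 2455 − 149·k̄ = 536, i.e. k̄ = (2455 − 536) / 149 ≈ 12.88.
For any k̄ above 12.88 the low-risk type would rather pool at zero, so separation collapses.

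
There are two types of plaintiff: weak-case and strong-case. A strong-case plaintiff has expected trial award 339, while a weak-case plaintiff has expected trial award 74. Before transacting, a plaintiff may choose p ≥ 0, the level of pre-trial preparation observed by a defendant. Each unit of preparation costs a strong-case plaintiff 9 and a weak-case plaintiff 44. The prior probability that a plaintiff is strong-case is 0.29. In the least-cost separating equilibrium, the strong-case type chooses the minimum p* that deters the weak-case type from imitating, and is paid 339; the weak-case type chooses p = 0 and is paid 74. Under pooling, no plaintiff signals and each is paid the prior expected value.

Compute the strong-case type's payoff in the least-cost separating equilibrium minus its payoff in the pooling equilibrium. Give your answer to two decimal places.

133.95

Least-cost separating signal: p* solves 74 = 339 − 44·p*, so p* = (339 − 74)/44 ≈ 6.0227.
Strong-case type's separating payoff: 339 − 9 × p* = 339 − 9 × (339 − 74)/44 = 339 − 2385/44 ≈ 284.7955.
Pooling payoff: 0.29 × 339 + 0.71 × 74 = 150.85.
Difference: 284.7955 − 150.85 = 133.9455, i.e. 133.95 to two decimal places.
The strong-case type prefers to separate.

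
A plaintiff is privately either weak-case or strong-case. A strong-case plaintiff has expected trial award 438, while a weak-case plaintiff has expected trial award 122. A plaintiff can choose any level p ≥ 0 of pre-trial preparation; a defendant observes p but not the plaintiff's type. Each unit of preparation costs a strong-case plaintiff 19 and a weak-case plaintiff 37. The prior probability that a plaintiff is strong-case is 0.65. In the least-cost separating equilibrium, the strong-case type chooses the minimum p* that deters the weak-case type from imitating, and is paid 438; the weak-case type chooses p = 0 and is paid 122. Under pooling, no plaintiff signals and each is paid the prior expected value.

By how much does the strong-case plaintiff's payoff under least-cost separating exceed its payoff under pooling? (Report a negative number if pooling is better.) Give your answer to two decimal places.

Least-cost separating signal: p* solves 122 = 438 − 37·p*, so p* = (438 − 122)/37 ≈ 8.5405.
Strong-case type's separating payoff: 438 − 19 × p* = 438 − 19 × (438 − 122)/37 = 438 − 6004/37 ≈ 275.7297.
Pooling payoff: 0.65 × 438 + 0.35 × 122 = 327.4.
Difference: 275.7297 − 327.4 = -51.6703, i.e. -51.67 to two decimal places.
The strong-case type would prefer the pooling outcome.

-51.67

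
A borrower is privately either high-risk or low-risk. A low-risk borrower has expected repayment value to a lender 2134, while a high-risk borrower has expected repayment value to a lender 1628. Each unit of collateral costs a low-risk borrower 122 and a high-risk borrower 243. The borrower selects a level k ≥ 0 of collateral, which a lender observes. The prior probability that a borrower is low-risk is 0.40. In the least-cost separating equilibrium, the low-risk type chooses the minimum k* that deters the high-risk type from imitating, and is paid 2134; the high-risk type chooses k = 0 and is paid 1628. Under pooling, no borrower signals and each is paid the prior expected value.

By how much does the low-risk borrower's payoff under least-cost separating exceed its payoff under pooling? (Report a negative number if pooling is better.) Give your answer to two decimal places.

Least-cost separating signal: k* solves 1628 = 2134 − 243·k*, so k* = (2134 − 1628)/243 ≈ 2.0823.
Low-risk type's separating payoff: 2134 − 122 × k* = 2134 − 122 × (2134 − 1628)/243 = 2134 − 61732/243 ≈ 1879.9588.
Pooling payoff: 0.40 × 2134 + 0.60 × 1628 = 1830.4.
Difference: 1879.9588 − 1830.4 = 49.5588, i.e. 49.56 to two decimal places.
The low-risk type prefers to separate.

49.56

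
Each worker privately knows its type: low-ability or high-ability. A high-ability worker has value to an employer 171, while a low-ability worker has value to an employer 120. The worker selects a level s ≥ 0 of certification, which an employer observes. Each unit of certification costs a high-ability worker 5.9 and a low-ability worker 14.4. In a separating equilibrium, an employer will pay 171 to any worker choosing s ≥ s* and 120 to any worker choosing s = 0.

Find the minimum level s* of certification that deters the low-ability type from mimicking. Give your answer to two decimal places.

3.54

A low-ability worker choosing s = 0 receives 120.
Imitating at s* instead would pay 171 at cost 14.4·s*, netting 171 − 14.4·s*.
Indifference: 120 = 171 − 14.4·s*, so s* = (171 − 120) / 14.4 ≈ 3.54.
This is the low-ability type's binding incentive-compatibility constraint; any s ≥ 3.54 sustains separation on that side.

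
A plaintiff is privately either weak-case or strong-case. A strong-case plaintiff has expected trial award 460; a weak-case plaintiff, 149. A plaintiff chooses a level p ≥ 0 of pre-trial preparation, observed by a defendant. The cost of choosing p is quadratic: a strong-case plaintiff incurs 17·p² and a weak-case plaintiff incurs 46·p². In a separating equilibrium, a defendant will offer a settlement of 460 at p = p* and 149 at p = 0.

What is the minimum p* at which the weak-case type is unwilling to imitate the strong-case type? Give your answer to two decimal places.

2.60

The weak-case type at p = 0 receives 149; imitating at p* yields 460 − 46·p*².
Indifference: 149 = 460 − 46·p*², so p*² = (460 − 149) / 46 ≈ 6.7609.
p* = √6.7609 ≈ 2.60.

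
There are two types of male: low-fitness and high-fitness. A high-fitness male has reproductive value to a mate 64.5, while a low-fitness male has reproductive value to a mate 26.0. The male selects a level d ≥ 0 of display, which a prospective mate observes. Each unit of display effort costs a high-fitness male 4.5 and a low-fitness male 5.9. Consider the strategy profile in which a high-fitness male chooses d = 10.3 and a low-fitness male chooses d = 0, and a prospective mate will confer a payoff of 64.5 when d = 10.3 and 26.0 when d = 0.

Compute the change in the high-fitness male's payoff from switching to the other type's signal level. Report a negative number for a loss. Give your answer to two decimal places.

Playing d = 10.3 the high-fitness male receives 64.5 − 4.5 × 10.3 = 18.15.
Deviating to d = 0 yields 26.0 instead.
Gain from deviating: 26.0 − 18.15 = 7.85.
The gain is positive, so the high-fitness type's incentive-compatibility constraint is violated — this profile is not a separating equilibrium.

7.85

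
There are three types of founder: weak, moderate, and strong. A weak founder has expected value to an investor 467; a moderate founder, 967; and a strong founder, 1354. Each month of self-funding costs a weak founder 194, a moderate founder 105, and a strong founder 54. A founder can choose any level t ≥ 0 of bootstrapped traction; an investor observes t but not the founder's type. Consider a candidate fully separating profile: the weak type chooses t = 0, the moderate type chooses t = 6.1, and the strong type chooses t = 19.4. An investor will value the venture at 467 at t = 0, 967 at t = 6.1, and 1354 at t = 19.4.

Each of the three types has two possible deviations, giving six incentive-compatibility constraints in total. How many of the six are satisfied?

Moderate (own payoff 967 − 105×6.1 = 326.5): to t=0 gives 467 → profitable ✗; to t=19.4 gives 1354 − 105×19.4 = -683 → no gain ✓.
Strong (own payoff 1354 − 54×19.4 = 306.4): to t=0 gives 467 → profitable ✗; to t=6.1 gives 967 − 54×6.1 = 637.6 → profitable ✗.
Weak (own payoff 467): to t=6.1 gives 967 − 194×6.1 = -216.4 → no gain ✓; to t=19.4 gives 1354 − 194×19.4 = -2409.6 → no gain ✓.
3 of the 6 constraints hold; not an equilibrium.

3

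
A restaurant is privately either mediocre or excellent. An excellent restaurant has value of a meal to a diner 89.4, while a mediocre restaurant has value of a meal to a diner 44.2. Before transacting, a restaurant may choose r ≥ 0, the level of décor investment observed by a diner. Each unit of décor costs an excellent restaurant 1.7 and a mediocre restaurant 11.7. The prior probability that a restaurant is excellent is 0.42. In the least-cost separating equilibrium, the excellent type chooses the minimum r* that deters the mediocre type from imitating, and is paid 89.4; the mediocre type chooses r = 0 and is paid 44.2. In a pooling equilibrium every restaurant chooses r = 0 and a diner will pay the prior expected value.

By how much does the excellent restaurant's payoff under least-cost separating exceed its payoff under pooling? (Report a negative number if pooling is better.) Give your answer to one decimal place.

19.6

Least-cost separating signal: r* solves 44.2 = 89.4 − 11.7·r*, so r* = (89.4 − 44.2)/11.7 ≈ 3.8632.
Excellent type's separating payoff: 89.4 − 1.7 × r* = 89.4 − 1.7 × (89.4 − 44.2)/11.7 = 89.4 − 76.84/11.7 ≈ 82.832.
Pooling payoff: 0.42 × 89.4 + 0.58 × 44.2 = 63.184.
Difference: 82.832 − 63.184 = 19.648, i.e. 19.6 to one decimal place.
The excellent type prefers to separate.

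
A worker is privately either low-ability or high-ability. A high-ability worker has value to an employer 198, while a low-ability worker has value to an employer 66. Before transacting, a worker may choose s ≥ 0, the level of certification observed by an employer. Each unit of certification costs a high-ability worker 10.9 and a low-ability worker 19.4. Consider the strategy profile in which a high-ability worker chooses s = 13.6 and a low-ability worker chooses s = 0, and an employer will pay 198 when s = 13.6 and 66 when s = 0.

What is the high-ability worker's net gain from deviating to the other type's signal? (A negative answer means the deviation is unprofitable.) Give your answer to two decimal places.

16.24

Playing s = 13.6 the high-ability worker receives 198 − 10.9 × 13.6 = 49.76.
Deviating to s = 0 yields 66 instead.
Gain from deviating: 66 − 49.76 = 16.24.
The gain is positive, so the high-ability type's incentive-compatibility constraint is violated — this profile is not a separating equilibrium.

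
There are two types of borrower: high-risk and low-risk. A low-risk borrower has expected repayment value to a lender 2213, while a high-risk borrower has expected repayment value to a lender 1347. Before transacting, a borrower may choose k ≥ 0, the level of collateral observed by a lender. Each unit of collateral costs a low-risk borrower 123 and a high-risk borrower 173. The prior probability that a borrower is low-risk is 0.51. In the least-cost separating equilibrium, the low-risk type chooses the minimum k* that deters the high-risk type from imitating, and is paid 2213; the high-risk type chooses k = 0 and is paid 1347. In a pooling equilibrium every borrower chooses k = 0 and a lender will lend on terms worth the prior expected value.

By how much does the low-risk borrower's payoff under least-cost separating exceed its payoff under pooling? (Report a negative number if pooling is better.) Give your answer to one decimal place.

Least-cost separating signal: k* solves 1347 = 2213 − 173·k*, so k* = (2213 − 1347)/173 ≈ 5.0058.
Low-risk type's separating payoff: 2213 − 123 × k* = 2213 − 123 × (2213 − 1347)/173 = 2213 − 106518/173 ≈ 1597.289.
Pooling payoff: 0.51 × 2213 + 0.49 × 1347 = 1788.66.
Difference: 1597.289 − 1788.66 = -191.371, i.e. -191.4 to one decimal place.
The low-risk type would prefer the pooling outcome.

-191.4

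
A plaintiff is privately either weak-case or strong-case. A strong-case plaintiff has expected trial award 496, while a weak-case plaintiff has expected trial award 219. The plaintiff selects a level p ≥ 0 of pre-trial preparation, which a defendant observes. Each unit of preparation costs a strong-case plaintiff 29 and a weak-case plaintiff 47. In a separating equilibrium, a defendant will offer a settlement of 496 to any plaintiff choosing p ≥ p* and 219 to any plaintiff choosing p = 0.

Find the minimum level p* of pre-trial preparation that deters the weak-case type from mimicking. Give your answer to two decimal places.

5.89

A weak-case plaintiff choosing p = 0 receives 219.
Imitating at p* instead would pay 496 at cost 47·p*, netting 496 − 47·p*.
Indifference: 219 = 496 − 47·p*, so p* = (496 − 219) / 47 ≈ 5.89.
At p* the weak-case type's incentive constraint just binds; the strong-case type strictly prefers p* since its per-unit cost is lower.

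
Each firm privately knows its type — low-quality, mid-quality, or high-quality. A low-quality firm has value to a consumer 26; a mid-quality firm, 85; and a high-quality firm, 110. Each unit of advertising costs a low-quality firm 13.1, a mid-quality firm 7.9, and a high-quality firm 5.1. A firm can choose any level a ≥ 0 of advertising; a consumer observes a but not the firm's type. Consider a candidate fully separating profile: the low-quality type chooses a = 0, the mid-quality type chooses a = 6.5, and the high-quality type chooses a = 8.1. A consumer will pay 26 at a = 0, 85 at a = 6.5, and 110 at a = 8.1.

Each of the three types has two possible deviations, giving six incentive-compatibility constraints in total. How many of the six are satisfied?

Mid-quality (own payoff 85 − 7.9×6.5 = 33.65): to a=0 gives 26 → no gain ✓; to a=8.1 gives 110 − 7.9×8.1 = 46.01 → profitable ✗.
Low-quality (own payoff 26): to a=6.5 gives 85 − 13.1×6.5 = -0.15 → no gain ✓; to a=8.1 gives 110 − 13.1×8.1 = 3.89 → no gain ✓.
High-quality (own payoff 110 − 5.1×8.1 = 68.69): to a=0 gives 26 → no gain ✓; to a=6.5 gives 85 − 5.1×6.5 = 51.85 → no gain ✓.
5 of the 6 constraints hold; not an equilibrium.

5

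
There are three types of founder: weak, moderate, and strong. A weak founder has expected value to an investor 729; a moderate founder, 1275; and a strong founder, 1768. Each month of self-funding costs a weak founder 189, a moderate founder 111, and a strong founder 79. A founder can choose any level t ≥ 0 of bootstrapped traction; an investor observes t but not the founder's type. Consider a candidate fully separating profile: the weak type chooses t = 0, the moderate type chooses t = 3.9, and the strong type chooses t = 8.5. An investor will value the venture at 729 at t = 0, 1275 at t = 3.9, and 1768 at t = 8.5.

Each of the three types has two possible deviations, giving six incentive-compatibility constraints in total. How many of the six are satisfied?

Moderate (own payoff 1275 − 111×3.9 = 842.1): to t=0 gives 729 → no gain ✓; to t=8.5 gives 1768 − 111×8.5 = 824.5 → no gain ✓.
Weak (own payoff 729): to t=3.9 gives 1275 − 189×3.9 = 537.9 → no gain ✓; to t=8.5 gives 1768 − 189×8.5 = 161.5 → no gain ✓.
Strong (own payoff 1768 − 79×8.5 = 1096.5): to t=0 gives 729 → no gain ✓; to t=3.9 gives 1275 − 79×3.9 = 966.9 → no gain ✓.
6 of the 6 constraints hold; this profile is a separating equilibrium.

6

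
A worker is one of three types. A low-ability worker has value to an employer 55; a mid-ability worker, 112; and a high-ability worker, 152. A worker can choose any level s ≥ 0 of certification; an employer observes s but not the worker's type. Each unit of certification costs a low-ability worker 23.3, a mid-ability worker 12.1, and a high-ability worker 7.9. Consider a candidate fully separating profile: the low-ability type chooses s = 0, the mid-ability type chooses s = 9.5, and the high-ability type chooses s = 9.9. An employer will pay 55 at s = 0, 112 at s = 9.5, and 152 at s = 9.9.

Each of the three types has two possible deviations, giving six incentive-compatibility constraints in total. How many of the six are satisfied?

Low-ability (own payoff 55): to s=9.5 gives 112 − 23.3×9.5 = -109.35 → no gain ✓; to s=9.9 gives 152 − 23.3×9.9 = -78.67 → no gain ✓.
High-ability (own payoff 152 − 7.9×9.9 = 73.79): to s=0 gives 55 → no gain ✓; to s=9.5 gives 112 − 7.9×9.5 = 36.95 → no gain ✓.
Mid-ability (own payoff 112 − 12.1×9.5 = -2.95): to s=0 gives 55 → profitable ✗; to s=9.9 gives 152 − 12.1×9.9 = 32.21 → profitable ✗.
4 of the 6 constraints hold; not an equilibrium.

4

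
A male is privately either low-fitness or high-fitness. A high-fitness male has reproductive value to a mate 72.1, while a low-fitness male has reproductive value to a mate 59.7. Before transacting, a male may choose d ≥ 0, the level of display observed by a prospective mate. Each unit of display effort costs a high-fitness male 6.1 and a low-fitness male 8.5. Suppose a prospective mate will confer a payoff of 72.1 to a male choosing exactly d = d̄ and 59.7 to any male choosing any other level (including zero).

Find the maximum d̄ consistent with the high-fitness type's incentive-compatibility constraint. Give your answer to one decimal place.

2.0

Choosing d̄ yields the high-fitness type 72.1 − 6.1·d̄; choosing zero yields 59.7.
The high-fitness type is indifferent at 72.1 − 6.1·d̄ = 59.7, i.e. d̄ = (72.1 − 59.7) / 6.1 ≈ 2.0.
For any d̄ above 2.0 the high-fitness type would rather pool at zero, so separation collapses.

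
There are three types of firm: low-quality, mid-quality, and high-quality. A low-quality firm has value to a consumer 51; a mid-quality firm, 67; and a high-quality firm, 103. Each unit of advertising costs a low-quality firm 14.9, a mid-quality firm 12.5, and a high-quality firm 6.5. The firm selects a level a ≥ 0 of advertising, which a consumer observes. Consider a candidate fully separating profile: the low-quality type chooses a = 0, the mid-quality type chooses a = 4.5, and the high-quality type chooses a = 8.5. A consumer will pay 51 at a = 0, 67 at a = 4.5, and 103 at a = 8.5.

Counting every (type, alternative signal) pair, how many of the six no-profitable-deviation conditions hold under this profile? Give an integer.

4

Mid-quality (own payoff 67 − 12.5×4.5 = 10.75): to a=0 gives 51 → profitable ✗; to a=8.5 gives 103 − 12.5×8.5 = -3.25 → no gain ✓.
High-quality (own payoff 103 − 6.5×8.5 = 47.75): to a=0 gives 51 → profitable ✗; to a=4.5 gives 67 − 6.5×4.5 = 37.75 → no gain ✓.
Low-quality (own payoff 51): to a=4.5 gives 67 − 14.9×4.5 = -0.05 → no gain ✓; to a=8.5 gives 103 − 14.9×8.5 = -23.65 → no gain ✓.
4 of the 6 constraints hold; not an equilibrium.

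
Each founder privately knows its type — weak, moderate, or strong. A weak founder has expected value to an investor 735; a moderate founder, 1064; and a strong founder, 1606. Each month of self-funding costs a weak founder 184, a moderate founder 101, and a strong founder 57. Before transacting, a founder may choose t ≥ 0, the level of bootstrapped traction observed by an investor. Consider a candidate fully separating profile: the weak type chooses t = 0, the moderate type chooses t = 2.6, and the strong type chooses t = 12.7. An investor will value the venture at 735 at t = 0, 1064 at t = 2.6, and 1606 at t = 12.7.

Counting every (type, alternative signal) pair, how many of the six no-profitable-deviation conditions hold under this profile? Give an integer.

5

Moderate (own payoff 1064 − 101×2.6 = 801.4): to t=0 gives 735 → no gain ✓; to t=12.7 gives 1606 − 101×12.7 = 323.3 → no gain ✓.
Strong (own payoff 1606 − 57×12.7 = 882.1): to t=0 gives 735 → no gain ✓; to t=2.6 gives 1064 − 57×2.6 = 915.8 → profitable ✗.
Weak (own payoff 735): to t=2.6 gives 1064 − 184×2.6 = 585.6 → no gain ✓; to t=12.7 gives 1606 − 184×12.7 = -730.8 → no gain ✓.
5 of the 6 constraints hold; not an equilibrium.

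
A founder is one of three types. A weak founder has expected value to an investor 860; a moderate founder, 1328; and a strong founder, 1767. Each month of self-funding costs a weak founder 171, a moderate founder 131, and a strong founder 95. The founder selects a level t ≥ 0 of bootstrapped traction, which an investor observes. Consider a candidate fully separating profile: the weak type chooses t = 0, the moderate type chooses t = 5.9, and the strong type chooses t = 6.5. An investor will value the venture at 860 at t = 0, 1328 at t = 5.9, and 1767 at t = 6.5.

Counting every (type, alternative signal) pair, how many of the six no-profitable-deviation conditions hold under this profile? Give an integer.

Strong (own payoff 1767 − 95×6.5 = 1149.5): to t=0 gives 860 → no gain ✓; to t=5.9 gives 1328 − 95×5.9 = 767.5 → no gain ✓.
Moderate (own payoff 1328 − 131×5.9 = 555.1): to t=0 gives 860 → profitable ✗; to t=6.5 gives 1767 − 131×6.5 = 915.5 → profitable ✗.
Weak (own payoff 860): to t=5.9 gives 1328 − 171×5.9 = 319.1 → no gain ✓; to t=6.5 gives 1767 − 171×6.5 = 655.5 → no gain ✓.
4 of the 6 constraints hold; not an equilibrium.

4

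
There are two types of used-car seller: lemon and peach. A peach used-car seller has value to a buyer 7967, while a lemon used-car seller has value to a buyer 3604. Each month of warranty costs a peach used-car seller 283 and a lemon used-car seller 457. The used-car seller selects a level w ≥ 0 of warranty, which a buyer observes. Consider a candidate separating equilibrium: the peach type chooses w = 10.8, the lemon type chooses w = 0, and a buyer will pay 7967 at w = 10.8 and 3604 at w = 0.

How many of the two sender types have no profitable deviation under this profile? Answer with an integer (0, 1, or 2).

Peach type: signal → 7967 − 283 × 10.8 = 4910.6; deviate to 0 → 3604. IC holds (4910.6 ≥ 3604).
Lemon type: stay at 0 → 3604; mimic → 7967 − 457 × 10.8 = 3031.4. IC holds (3604 ≥ 3031.4).
2 of 2 constraints hold, so this is a separating equilibrium.

2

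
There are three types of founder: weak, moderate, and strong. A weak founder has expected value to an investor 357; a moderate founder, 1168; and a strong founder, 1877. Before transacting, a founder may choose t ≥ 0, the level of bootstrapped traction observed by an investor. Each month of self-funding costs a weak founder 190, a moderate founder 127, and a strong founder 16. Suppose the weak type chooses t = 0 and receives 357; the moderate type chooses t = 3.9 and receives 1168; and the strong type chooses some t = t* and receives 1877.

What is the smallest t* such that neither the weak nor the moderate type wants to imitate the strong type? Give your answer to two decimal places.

9.48

Moderate type (on-path payoff 1168 − 127×3.9 = 672.7) won't mimic when 672.7 ≥ 1877 − 127·t*, i.e. t* ≥ 9.48.
Weak type (on-path payoff 357) won't mimic when 357 ≥ 1877 − 190·t*, i.e. t* ≥ 8.00.
Both must hold, so t* = max(8.00, 9.48) = 9.48. The moderate type's constraint binds.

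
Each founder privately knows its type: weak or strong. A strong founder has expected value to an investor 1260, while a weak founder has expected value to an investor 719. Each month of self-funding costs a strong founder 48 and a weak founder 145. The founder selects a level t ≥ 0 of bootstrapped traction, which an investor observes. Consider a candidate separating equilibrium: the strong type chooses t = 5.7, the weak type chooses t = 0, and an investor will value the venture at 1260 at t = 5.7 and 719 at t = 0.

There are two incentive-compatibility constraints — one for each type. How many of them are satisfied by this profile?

Weak type: stay at 0 → 719; mimic → 1260 − 145 × 5.7 = 433.5. IC holds (719 ≥ 433.5).
Strong type: signal → 1260 − 48 × 5.7 = 986.4; deviate to 0 → 719. IC holds (986.4 ≥ 719).
2 of 2 constraints hold, so this is a separating equilibrium.

2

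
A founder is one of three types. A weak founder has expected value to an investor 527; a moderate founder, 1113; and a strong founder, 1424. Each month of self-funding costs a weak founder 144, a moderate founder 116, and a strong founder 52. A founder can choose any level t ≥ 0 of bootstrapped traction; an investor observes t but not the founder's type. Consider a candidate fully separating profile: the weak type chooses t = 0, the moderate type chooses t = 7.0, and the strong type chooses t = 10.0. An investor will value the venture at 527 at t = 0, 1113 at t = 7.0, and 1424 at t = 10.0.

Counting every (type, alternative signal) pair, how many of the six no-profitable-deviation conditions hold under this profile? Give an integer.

Moderate (own payoff 1113 − 116×7.0 = 301): to t=0 gives 527 → profitable ✗; to t=10.0 gives 1424 − 116×10.0 = 264 → no gain ✓.
Weak (own payoff 527): to t=7.0 gives 1113 − 144×7.0 = 105 → no gain ✓; to t=10.0 gives 1424 − 144×10.0 = -16 → no gain ✓.
Strong (own payoff 1424 − 52×10.0 = 904): to t=0 gives 527 → no gain ✓; to t=7.0 gives 1113 − 52×7.0 = 749 → no gain ✓.
5 of the 6 constraints hold; not an equilibrium.

5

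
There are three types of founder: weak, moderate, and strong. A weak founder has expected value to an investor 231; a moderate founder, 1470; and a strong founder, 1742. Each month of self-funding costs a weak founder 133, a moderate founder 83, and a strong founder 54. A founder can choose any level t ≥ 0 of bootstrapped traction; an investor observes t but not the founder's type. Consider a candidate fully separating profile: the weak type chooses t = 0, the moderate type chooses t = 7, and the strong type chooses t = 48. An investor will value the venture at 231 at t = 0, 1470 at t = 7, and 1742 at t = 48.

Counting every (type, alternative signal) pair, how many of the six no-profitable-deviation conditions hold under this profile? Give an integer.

Strong (own payoff 1742 − 54×48 = -850): to t=0 gives 231 → profitable ✗; to t=7 gives 1470 − 54×7 = 1092 → profitable ✗.
Moderate (own payoff 1470 − 83×7 = 889): to t=0 gives 231 → no gain ✓; to t=48 gives 1742 − 83×48 = -2242 → no gain ✓.
Weak (own payoff 231): to t=7 gives 1470 − 133×7 = 539 → profitable ✗; to t=48 gives 1742 − 133×48 = -4642 → no gain ✓.
3 of the 6 constraints hold; not an equilibrium.

3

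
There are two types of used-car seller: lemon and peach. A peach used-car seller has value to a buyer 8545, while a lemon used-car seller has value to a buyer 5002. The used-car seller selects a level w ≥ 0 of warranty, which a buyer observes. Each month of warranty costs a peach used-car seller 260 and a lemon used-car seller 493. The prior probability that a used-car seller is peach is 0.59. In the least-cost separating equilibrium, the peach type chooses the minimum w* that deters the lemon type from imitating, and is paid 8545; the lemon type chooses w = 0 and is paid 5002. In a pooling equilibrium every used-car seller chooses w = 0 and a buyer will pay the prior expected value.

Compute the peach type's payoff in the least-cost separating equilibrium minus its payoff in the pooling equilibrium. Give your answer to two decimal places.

Least-cost separating signal: w* solves 5002 = 8545 − 493·w*, so w* = (8545 − 5002)/493 ≈ 7.1866.
Peach type's separating payoff: 8545 − 260 × w* = 8545 − 260 × (8545 − 5002)/493 = 8545 − 921180/493 ≈ 6676.4807.
Pooling payoff: 0.59 × 8545 + 0.41 × 5002 = 7092.37.
Difference: 6676.4807 − 7092.37 = -415.8893, i.e. -415.89 to two decimal places.
The peach type would prefer the pooling outcome.

-415.89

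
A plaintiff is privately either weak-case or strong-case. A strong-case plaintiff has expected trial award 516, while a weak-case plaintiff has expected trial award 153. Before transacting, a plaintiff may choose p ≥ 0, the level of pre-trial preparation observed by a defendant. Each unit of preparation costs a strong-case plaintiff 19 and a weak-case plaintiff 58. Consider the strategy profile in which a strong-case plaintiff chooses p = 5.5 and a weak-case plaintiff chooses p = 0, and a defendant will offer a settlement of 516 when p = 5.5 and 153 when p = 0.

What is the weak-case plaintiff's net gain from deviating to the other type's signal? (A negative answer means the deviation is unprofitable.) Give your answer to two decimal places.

Playing p = 0 the weak-case plaintiff receives 153.
Deviating to p = 5.5 brings payment 516 at cost 58 × 5.5 = 319, netting 197.
Gain from deviating: 197 − 153 = 44.00.
The gain is positive, so the weak-case type's incentive-compatibility constraint is violated — this profile is not a separating equilibrium.

44.00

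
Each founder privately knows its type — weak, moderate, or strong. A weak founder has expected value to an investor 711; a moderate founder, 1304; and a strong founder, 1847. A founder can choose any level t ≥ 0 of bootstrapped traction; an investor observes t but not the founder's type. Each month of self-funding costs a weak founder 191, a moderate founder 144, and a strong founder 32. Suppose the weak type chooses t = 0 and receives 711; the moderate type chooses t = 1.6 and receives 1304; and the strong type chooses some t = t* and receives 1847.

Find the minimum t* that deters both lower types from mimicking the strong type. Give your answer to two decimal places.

5.95

Weak type (on-path payoff 711) won't mimic when 711 ≥ 1847 − 191·t*, i.e. t* ≥ 5.95.
Moderate type (on-path payoff 1304 − 144×1.6 = 1073.6) won't mimic when 1073.6 ≥ 1847 − 144·t*, i.e. t* ≥ 5.37.
Both must hold, so t* = max(5.95, 5.37) = 5.95. The weak type's constraint binds.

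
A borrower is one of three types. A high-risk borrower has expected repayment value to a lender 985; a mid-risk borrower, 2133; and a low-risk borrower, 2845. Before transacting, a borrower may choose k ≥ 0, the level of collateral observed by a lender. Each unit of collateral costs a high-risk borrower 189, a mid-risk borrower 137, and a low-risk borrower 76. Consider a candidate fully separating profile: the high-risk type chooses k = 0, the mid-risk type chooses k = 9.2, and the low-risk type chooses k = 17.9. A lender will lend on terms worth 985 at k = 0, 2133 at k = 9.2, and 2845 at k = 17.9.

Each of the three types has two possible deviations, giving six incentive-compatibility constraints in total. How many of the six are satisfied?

Mid-risk (own payoff 2133 − 137×9.2 = 872.6): to k=0 gives 985 → profitable ✗; to k=17.9 gives 2845 − 137×17.9 = 392.7 → no gain ✓.
High-risk (own payoff 985): to k=9.2 gives 2133 − 189×9.2 = 394.2 → no gain ✓; to k=17.9 gives 2845 − 189×17.9 = -538.1 → no gain ✓.
Low-risk (own payoff 2845 − 76×17.9 = 1484.6): to k=0 gives 985 → no gain ✓; to k=9.2 gives 2133 − 76×9.2 = 1433.8 → no gain ✓.
5 of the 6 constraints hold; not an equilibrium.

5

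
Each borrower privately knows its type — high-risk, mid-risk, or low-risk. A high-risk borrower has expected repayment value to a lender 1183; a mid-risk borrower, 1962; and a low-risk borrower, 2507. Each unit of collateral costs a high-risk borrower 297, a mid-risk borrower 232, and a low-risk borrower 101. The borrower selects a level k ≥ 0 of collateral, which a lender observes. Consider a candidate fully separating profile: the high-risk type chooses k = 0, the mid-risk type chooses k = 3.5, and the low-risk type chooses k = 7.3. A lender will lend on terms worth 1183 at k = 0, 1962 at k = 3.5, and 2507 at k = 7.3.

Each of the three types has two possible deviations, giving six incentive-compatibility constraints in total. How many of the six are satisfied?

Mid-risk (own payoff 1962 − 232×3.5 = 1150): to k=0 gives 1183 → profitable ✗; to k=7.3 gives 2507 − 232×7.3 = 813.4 → no gain ✓.
Low-risk (own payoff 2507 − 101×7.3 = 1769.7): to k=0 gives 1183 → no gain ✓; to k=3.5 gives 1962 − 101×3.5 = 1608.5 → no gain ✓.
High-risk (own payoff 1183): to k=3.5 gives 1962 − 297×3.5 = 922.5 → no gain ✓; to k=7.3 gives 2507 − 297×7.3 = 338.9 → no gain ✓.
5 of the 6 constraints hold; not an equilibrium.

5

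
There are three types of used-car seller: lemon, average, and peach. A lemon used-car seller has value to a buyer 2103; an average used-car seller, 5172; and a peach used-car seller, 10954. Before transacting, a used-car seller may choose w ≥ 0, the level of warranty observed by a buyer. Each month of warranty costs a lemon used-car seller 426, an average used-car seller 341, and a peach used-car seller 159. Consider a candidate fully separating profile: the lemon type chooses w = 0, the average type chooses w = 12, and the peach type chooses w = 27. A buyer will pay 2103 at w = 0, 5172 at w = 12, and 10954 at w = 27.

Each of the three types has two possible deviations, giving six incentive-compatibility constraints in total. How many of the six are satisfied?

Average (own payoff 5172 − 341×12 = 1080): to w=0 gives 2103 → profitable ✗; to w=27 gives 10954 − 341×27 = 1747 → profitable ✗.
Lemon (own payoff 2103): to w=12 gives 5172 − 426×12 = 60 → no gain ✓; to w=27 gives 10954 − 426×27 = -548 → no gain ✓.
Peach (own payoff 10954 − 159×27 = 6661): to w=0 gives 2103 → no gain ✓; to w=12 gives 5172 − 159×12 = 3264 → no gain ✓.
4 of the 6 constraints hold; not an equilibrium.

4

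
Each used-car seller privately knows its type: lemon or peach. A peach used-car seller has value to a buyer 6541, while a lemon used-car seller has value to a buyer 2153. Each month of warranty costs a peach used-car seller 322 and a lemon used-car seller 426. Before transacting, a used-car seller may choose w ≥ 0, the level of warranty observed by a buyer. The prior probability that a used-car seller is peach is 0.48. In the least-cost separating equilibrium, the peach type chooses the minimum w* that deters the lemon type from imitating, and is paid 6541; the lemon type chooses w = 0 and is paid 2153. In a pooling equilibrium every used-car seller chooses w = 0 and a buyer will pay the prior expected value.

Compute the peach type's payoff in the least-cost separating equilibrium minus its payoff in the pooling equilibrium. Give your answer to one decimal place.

Least-cost separating signal: w* solves 2153 = 6541 − 426·w*, so w* = (6541 − 2153)/426 ≈ 10.3005.
Peach type's separating payoff: 6541 − 322 × w* = 6541 − 322 × (6541 − 2153)/426 = 6541 − 1412936/426 ≈ 3224.249.
Pooling payoff: 0.48 × 6541 + 0.52 × 2153 = 4259.24.
Difference: 3224.249 − 4259.24 = -1034.991, i.e. -1035.0 to one decimal place.
The peach type would prefer the pooling outcome.

-1035.0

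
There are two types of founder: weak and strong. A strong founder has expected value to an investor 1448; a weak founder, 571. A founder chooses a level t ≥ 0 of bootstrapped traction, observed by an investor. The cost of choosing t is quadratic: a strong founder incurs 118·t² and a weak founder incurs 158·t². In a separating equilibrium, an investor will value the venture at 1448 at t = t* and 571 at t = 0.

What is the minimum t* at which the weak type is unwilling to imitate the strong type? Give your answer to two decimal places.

The weak type at t = 0 receives 571; imitating at t* yields 1448 − 158·t*².
Indifference: 571 = 1448 − 158·t*², so t*² = (1448 − 571) / 158 ≈ 5.5506.
t* = √5.5506 ≈ 2.36.

2.36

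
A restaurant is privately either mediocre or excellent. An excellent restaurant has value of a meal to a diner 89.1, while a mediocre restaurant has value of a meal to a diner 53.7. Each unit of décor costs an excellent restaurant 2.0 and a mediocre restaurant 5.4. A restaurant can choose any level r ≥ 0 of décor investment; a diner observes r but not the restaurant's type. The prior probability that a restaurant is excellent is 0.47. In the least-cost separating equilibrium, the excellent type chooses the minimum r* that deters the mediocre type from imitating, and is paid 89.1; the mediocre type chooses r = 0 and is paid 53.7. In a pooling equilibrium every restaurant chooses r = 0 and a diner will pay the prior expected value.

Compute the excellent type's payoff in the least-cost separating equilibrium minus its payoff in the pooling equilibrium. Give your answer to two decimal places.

5.65

Least-cost separating signal: r* solves 53.7 = 89.1 − 5.4·r*, so r* = (89.1 − 53.7)/5.4 ≈ 6.5556.
Excellent type's separating payoff: 89.1 − 2.0 × r* = 89.1 − 2.0 × (89.1 − 53.7)/5.4 = 89.1 − 70.8/5.4 ≈ 75.9889.
Pooling payoff: 0.47 × 89.1 + 0.53 × 53.7 = 70.338.
Difference: 75.9889 − 70.338 = 5.6509, i.e. 5.65 to two decimal places.
The excellent type prefers to separate.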